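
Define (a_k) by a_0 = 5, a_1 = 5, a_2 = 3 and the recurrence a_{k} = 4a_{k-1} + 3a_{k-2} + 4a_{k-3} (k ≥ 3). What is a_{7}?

The ordinary generating function has denominator 1 - 4t - 3t^2 - 4t^3.
Iterating the recurrence: a_0,…,a_{7} = 5, 5, 3, 47, 217, 1021, 4923, 23623.

23623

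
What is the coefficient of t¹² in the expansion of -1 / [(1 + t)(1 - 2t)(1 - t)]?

Partial fractions give a closed form: a_n = (-1/6)·(-1)^n + (-4/3)·2^n + (1/2)·1^n.
At n = 12: a_12 = -5461.

-5461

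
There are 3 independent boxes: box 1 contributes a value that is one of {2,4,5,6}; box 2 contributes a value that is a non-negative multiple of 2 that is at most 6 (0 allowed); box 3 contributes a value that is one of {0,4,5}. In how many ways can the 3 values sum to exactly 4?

The generating function for the choices is (z^2 + z^4 + z^5 + z^6)·(1 + z^2 + z^4 + z^6)·(1 + z^4 + z^5); the count is [z^4].
(z^2 + z^4 + z^5 + z^6) has coefficients 0,0,1,0,1 for degrees 0…4.
(1 + z^2 + z^4 + z^6) has coefficients 1,0,1,0,1 for degrees 0…4.
Finally multiplying by (1 + z^4 + z^5), the product of all factors after the first has coefficients 1,0,1,0,2 for degrees 0…4.
[z^4] = 1·1 + 1·1 = 2.

2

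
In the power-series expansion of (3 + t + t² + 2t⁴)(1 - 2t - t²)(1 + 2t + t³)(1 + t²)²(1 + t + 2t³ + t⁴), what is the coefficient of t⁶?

(3 + t + t² + 2t⁴) has coefficients 3,1,1,0,2 for degrees 0…4.
(1 - 2t - t²) has coefficients 1,-2,-1,0,0,0,0 for degrees 0…6.
Multiplying by (1 + 2t + t³) gives running coefficients 1,0,-5,-1,-2,-1,0 for degrees 0…6.
Multiplying by (1 + t²)² gives running coefficients 1,0,-3,-1,-11,-3,-9 for degrees 0…6.
Finally multiplying by (1 + t + 2t³ + t⁴), the product of all factors after the first has coefficients 1,1,-3,-2,-11,-20,-17 for degrees 0…6.
[t⁶] = 3·(-17) + 1·(-20) + 1·(-11) + 2·(-3) = -88.

-88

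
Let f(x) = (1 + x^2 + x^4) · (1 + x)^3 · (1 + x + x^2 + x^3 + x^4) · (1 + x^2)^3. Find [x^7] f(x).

(1 + x^2 + x^4) has coefficients 1,0,1,0,1 for degrees 0…4.
(1 + x)^3 has coefficients 1,3,3,1,0,0,0,0 for degrees 0…7.
Multiplying by (1 + x + x^2 + x^3 + x^4) gives running coefficients 1,4,7,8,8,7,4,1 for degrees 0…7.
Finally multiplying by (1 + x^2)^3, the product of all factors after the first has coefficients 1,4,10,20,32,43,50,50 for degrees 0…7.
[x^7] = 1·50 + 1·43 + 1·20 = 113.

113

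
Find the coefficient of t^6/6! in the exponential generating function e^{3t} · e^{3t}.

The EGF product rule gives c_6 = Σ_{k_1+k_2=6} C(6; k_1,k_2) · ∏ g_i(k_i), where e^{3t} gives (3)^k; e^{3t} gives (3)^k.
g_1(k) for k = 0…6: 1, 3, 9, 27, 81, 243, 729.
g_2(k) for k = 0…6: 1, 3, 9, 27, 81, 243, 729.
c_6 = Σ_k C(6,k)·g_1(k)·g_2(6−k) = 1·1·729 + 6·3·243 + 15·9·81 + 20·27·27 + 15·81·9 + 6·243·3 + 1·729·1 = 729 + 4374 + 10935 + 14580 + 10935 + 4374 + 729 = 46656.

46656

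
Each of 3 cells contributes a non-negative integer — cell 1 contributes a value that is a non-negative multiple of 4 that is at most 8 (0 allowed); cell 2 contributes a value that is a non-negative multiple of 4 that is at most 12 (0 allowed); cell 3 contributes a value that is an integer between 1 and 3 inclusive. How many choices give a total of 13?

The generating function for the choices is (1 + y⁴ + y⁸)·(1 + y⁴ + y⁸ + y¹²)·(y + y² + y³); the count is [y¹³].
(1 + y⁴ + y⁸) has coefficients 1,0,0,0,1,0,0,0,1 for degrees 0…8.
(1 + y⁴ + y⁸ + y¹²) has coefficients 1,0,0,0,1,0,0,0,1,0,0,0,1,0 for degrees 0…13.
Finally multiplying by (y + y² + y³), the product of all factors after the first has coefficients 0,1,1,1,0,1,1,1,0,1,1,1,0,1 for degrees 0…13.
[y¹³] = 1·1 + 1·1 + 1·1 = 3.

3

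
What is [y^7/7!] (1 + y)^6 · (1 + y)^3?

The EGF product rule gives c_7 = Σ_{k_1+k_2=7} C(7; k_1,k_2) · ∏ g_i(k_i), where (1+y)^6 gives the falling factorial (6)_k; (1+y)^3 gives the falling factorial (3)_k.
g_1(k) for k = 0…7: 1, 6, 30, 120, 360, 720, 720, 0.
g_2(k) for k = 0…7: 1, 3, 6, 6, 0, 0, 0, 0.
c_7 = Σ_k C(7,k)·g_1(k)·g_2(7−k) = 35·360·6 + 21·720·6 + 7·720·3 = 75600 + 90720 + 15120 = 181440.

181440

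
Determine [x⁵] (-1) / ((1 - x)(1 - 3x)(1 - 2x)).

Partial fractions give a closed form: a_n = (-1/2)·1^n + (-9/2)·3^n + (4)·2^n.
At n = 5: a_5 = -966.

-966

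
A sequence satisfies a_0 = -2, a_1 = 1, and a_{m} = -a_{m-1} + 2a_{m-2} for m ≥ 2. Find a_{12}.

The ordinary generating function has denominator 1 + y - 2y^2.
Iterating the recurrence: a_0,…,a_{12} = -2, 1, -5, 7, -17, 31, -65, 127, -257, 511, -1025, 2047, -4097.

-4097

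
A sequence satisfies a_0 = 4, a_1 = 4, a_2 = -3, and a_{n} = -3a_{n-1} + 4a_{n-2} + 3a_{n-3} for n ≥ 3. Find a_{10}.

-383295

The ordinary generating function has denominator 1 + 3q - 4q^2 - 3q^3.
Iterating the recurrence: a_0,…,a_{10} = 4, 4, -3, 37, -111, 472, -1749, 6802, -25986, 99919, -383295.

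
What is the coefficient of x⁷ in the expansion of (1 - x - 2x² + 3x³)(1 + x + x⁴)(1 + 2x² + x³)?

5

(1 - x - 2x² + 3x³) has coefficients 1,-1,-2,3 for degrees 0…3.
(1 + x + x⁴) has coefficients 1,1,0,0,1,0,0,0 for degrees 0…7.
Finally multiplying by (1 + 2x² + x³), the product of all factors after the first has coefficients 1,1,2,3,2,0,2,1 for degrees 0…7.
[x⁷] = 1·1 − 1·2 − 2·0 + 3·2 = 5.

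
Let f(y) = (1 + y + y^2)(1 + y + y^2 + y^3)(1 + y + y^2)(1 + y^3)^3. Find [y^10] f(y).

(1 + y + y^2) has coefficients 1,1,1 for degrees 0…2.
(1 + y + y^2 + y^3) has coefficients 1,1,1,1,0,0,0,0,0,0,0 for degrees 0…10.
Multiplying by (1 + y + y^2) gives running coefficients 1,2,3,3,2,1,0,0,0,0,0 for degrees 0…10.
Finally multiplying by (1 + y^3)^3, the product of all factors after the first has coefficients 1,2,3,6,8,10,12,12,12,10,8 for degrees 0…10.
[y^10] = 1·8 + 1·10 + 1·12 = 30.

30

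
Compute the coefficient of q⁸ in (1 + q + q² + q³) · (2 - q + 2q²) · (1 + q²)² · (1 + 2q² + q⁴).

20

(1 + q + q² + q³) has coefficients 1,1,1,1 for degrees 0…3.
(2 - q + 2q²) has coefficients 2,-1,2,0,0,0,0,0,0 for degrees 0…8.
Multiplying by (1 + q²)² gives running coefficients 2,-1,6,-2,6,-1,2,0,0 for degrees 0…8.
Finally multiplying by (1 + 2q² + q⁴), the product of all factors after the first has coefficients 2,-1,10,-4,20,-6,20,-4,10 for degrees 0…8.
[q⁸] = 1·10 + 1·(-4) + 1·20 + 1·(-6) = 20.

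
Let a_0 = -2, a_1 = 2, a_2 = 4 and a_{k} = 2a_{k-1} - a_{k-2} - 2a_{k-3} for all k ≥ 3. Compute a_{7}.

The ordinary generating function has denominator 1 - 2q + q^2 + 2q^3.
Iterating the recurrence: a_0,…,a_{7} = -2, 2, 4, 10, 12, 6, -20, -70.

-70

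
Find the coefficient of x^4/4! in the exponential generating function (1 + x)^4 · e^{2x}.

648

The EGF product rule gives c_4 = Σ_{k_1+k_2=4} C(4; k_1,k_2) · ∏ g_i(k_i), where (1+x)^4 gives the falling factorial (4)_k; e^{2x} gives (2)^k.
g_1(k) for k = 0…4: 1, 4, 12, 24, 24.
g_2(k) for k = 0…4: 1, 2, 4, 8, 16.
c_4 = Σ_k C(4,k)·g_1(k)·g_2(4−k) = 1·1·16 + 4·4·8 + 6·12·4 + 4·24·2 + 1·24·1 = 16 + 128 + 288 + 192 + 24 = 648.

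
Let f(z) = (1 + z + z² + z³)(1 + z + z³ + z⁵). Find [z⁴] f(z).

2

(1 + z + z² + z³) has coefficients 1,1,1,1 for degrees 0…3.
(1 + z + z³ + z⁵) has coefficients 1,1,0,1,0 for degrees 0…4.
[z⁴] = 1·0 + 1·1 + 1·0 + 1·1 = 2.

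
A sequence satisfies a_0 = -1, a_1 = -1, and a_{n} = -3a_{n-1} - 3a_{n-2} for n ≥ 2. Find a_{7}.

27

The ordinary generating function has denominator 1 + 3y + 3y^2.
Iterating the recurrence: a_0,…,a_{7} = -1, -1, 6, -15, 27, -36, 27, 27.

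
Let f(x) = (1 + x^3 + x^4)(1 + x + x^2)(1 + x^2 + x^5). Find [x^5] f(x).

4

(1 + x^3 + x^4) has coefficients 1,0,0,1,1 for degrees 0…4.
(1 + x + x^2) has coefficients 1,1,1,0,0,0 for degrees 0…5.
Finally multiplying by (1 + x^2 + x^5), the product of all factors after the first has coefficients 1,1,2,1,1,1 for degrees 0…5.
[x^5] = 1·1 + 1·2 + 1·1 = 4.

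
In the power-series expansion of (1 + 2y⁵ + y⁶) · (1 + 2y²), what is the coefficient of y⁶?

(1 + 2y⁵ + y⁶) has coefficients 1,0,0,0,0,2,1 for degrees 0…6.
(1 + 2y²) has coefficients 1,0,2,0,0,0,0 for degrees 0…6.
[y⁶] = 1·0 + 2·0 + 1·1 = 1.

1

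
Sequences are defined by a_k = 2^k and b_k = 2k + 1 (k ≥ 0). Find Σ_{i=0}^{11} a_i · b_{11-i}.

The convolution is the t^11 coefficient of A(t)B(t).
Σ = 1·23 + 2·21 + 4·19 + 8·17 + 16·15 + 32·13 + 64·11 + 128·9 + 256·7 + 512·5 + 1024·3 + 2048·1 = 12261.

12261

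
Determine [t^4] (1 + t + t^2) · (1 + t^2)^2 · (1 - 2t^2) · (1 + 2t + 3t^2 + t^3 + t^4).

2

(1 + t + t^2) has coefficients 1,1,1 for degrees 0…2.
(1 + t^2)^2 has coefficients 1,0,2,0,1 for degrees 0…4.
Multiplying by (1 - 2t^2) gives running coefficients 1,0,0,0,-3 for degrees 0…4.
Finally multiplying by (1 + 2t + 3t^2 + t^3 + t^4), the product of all factors after the first has coefficients 1,2,3,1,-2 for degrees 0…4.
[t^4] = 1·(-2) + 1·1 + 1·3 = 2.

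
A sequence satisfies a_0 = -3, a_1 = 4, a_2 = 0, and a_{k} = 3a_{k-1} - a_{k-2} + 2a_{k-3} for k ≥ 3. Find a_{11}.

The ordinary generating function has denominator 1 - 3x + x^2 - 2x^3.
Iterating the recurrence: a_0,…,a_{11} = -3, 4, 0, -10, -22, -56, -166, -486, -1404, -4058, -11742, -33976.

-33976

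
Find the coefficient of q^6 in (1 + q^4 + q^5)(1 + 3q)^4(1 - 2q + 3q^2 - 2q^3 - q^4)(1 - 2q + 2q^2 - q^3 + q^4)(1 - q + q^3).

-190

(1 + q^4 + q^5) has coefficients 1,0,0,0,1,1 for degrees 0…5.
(1 + 3q)^4 has coefficients 1,12,54,108,81,0,0 for degrees 0…6.
Multiplying by (1 - 2q + 3q^2 - 2q^3 - q^4) gives running coefficients 1,10,33,34,2,42,-27 for degrees 0…6.
Multiplying by (1 - 2q + 2q^2 - q^3 + q^4) gives running coefficients 1,8,15,-13,-9,83,-108 for degrees 0…6.
Finally multiplying by (1 - q + q^3), the product of all factors after the first has coefficients 1,7,7,-27,12,107,-204 for degrees 0…6.
[q^6] = 1·(-204) + 1·7 + 1·7 = -190.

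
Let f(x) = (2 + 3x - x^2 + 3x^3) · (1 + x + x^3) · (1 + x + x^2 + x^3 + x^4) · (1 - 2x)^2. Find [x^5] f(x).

-8

(2 + 3x - x^2 + 3x^3) has coefficients 2,3,-1,3 for degrees 0…3.
(1 + x + x^3) has coefficients 1,1,0,1,0,0 for degrees 0…5.
Multiplying by (1 + x + x^2 + x^3 + x^4) gives running coefficients 1,2,2,3,3,2 for degrees 0…5.
Finally multiplying by (1 - 2x)^2, the product of all factors after the first has coefficients 1,-2,-2,3,-1,2 for degrees 0…5.
[x^5] = 2·2 + 3·(-1) − 1·3 + 3·(-2) = -8.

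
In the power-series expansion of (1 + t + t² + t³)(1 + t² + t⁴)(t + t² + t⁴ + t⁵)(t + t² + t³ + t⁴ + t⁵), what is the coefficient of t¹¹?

28

(1 + t + t² + t³) has coefficients 1,1,1,1 for degrees 0…3.
(1 + t² + t⁴) has coefficients 1,0,1,0,1,0,0,0,0,0,0,0 for degrees 0…11.
Multiplying by (t + t² + t⁴ + t⁵) gives running coefficients 0,1,1,1,2,2,2,1,1,1,0,0 for degrees 0…11.
Finally multiplying by (t + t² + t³ + t⁴ + t⁵), the product of all factors after the first has coefficients 0,0,1,2,3,5,7,8,8,8,7,5 for degrees 0…11.
[t¹¹] = 1·5 + 1·7 + 1·8 + 1·8 = 28.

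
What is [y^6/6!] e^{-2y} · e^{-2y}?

The EGF product rule gives c_6 = Σ_{k_1+k_2=6} C(6; k_1,k_2) · ∏ g_i(k_i), where e^{-2y} gives (-2)^k; e^{-2y} gives (-2)^k.
g_1(k) for k = 0…6: 1, -2, 4, -8, 16, -32, 64.
g_2(k) for k = 0…6: 1, -2, 4, -8, 16, -32, 64.
c_6 = Σ_k C(6,k)·g_1(k)·g_2(6−k) = 1·1·64 + 6·(-2)·(-32) + 15·4·16 + 20·(-8)·(-8) + 15·16·4 + 6·(-32)·(-2) + 1·64·1 = 64 + 384 + 960 + 1280 + 960 + 384 + 64 = 4096.

4096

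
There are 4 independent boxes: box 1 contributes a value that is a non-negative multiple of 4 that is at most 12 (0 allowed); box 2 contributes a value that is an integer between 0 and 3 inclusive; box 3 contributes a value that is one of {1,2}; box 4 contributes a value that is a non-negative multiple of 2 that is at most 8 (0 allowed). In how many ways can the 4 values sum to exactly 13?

10

The generating function for the choices is (1 + z^4 + z^8 + z^12)·(1 + z + z^2 + z^3)·(z + z^2)·(1 + z^2 + z^4 + z^6 + z^8); the count is [z^13].
(1 + z^4 + z^8 + z^12) has coefficients 1,0,0,0,1,0,0,0,1,0,0,0,1 for degrees 0…12.
(1 + z + z^2 + z^3) has coefficients 1,1,1,1,0,0,0,0,0,0,0,0,0,0 for degrees 0…13.
Multiplying by (z + z^2) gives running coefficients 0,1,2,2,2,1,0,0,0,0,0,0,0,0 for degrees 0…13.
Finally multiplying by (1 + z^2 + z^4 + z^6 + z^8), the product of all factors after the first has coefficients 0,1,2,3,4,4,4,4,4,4,4,3,2,1 for degrees 0…13.
[z^13] = 1·1 + 1·4 + 1·4 + 1·1 = 10.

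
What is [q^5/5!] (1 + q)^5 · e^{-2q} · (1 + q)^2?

The EGF product rule gives c_5 = Σ_{k_1+k_2+k_3=5} C(5; k_1,k_2,k_3) · ∏ g_i(k_i), where (1+q)^5 gives the falling factorial (5)_k; e^{-2q} gives (-2)^k; (1+q)^2 gives the falling factorial (2)_k.
g_1(k) for k = 0…5: 1, 5, 20, 60, 120, 120.
g_2(k) for k = 0…5: 1, -2, 4, -8, 16, -32.
g_3(k) for k = 0…5: 1, 2, 2, 0, 0, 0.
First combine the last two factors: h(k) = Σ_j C(k,j)·g_2(j)·g_3(k−j) for k = 0…5: 1, 0, -2, 4, 0, -32.
c_5 = Σ_k C(5,k)·g_1(k)·h(5−k) = 1·1·(-32) + 10·20·4 + 10·60·(-2) + 1·120·1 = −32 + 800 − 1200 + 120 = -312.

-312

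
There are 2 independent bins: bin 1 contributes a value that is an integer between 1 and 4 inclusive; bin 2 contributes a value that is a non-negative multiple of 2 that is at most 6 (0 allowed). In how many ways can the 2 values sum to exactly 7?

2

The generating function for the choices is (x + x² + x³ + x⁴)·(1 + x² + x⁴ + x⁶); the count is [x⁷].
(x + x² + x³ + x⁴) has coefficients 0,1,1,1,1 for degrees 0…4.
(1 + x² + x⁴ + x⁶) has coefficients 1,0,1,0,1,0,1,0 for degrees 0…7.
[x⁷] = 1·1 + 1·0 + 1·1 + 1·0 = 2.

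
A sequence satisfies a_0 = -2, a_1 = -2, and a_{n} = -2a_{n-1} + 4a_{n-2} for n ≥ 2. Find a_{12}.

-139264

The ordinary generating function has denominator 1 + 2q - 4q^2.
Iterating the recurrence: a_0,…,a_{12} = -2, -2, -4, 0, -16, 32, -128, 384, -1280, 4096, -13312, 43008, -139264.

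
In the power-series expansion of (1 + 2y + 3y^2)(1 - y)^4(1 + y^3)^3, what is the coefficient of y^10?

31

(1 + 2y + 3y^2) has coefficients 1,2,3 for degrees 0…2.
(1 - y)^4 has coefficients 1,-4,6,-4,1,0,0,0,0,0,0 for degrees 0…10.
Finally multiplying by (1 + y^3)^3, the product of all factors after the first has coefficients 1,-4,6,-1,-11,18,-9,-9,18,-11,-1 for degrees 0…10.
[y^10] = 1·(-1) + 2·(-11) + 3·18 = 31.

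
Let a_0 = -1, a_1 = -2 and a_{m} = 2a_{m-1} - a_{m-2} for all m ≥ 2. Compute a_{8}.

The ordinary generating function has denominator 1 - 2q + q^2.
Iterating the recurrence: a_0,…,a_{8} = -1, -2, -3, -4, -5, -6, -7, -8, -9.

-9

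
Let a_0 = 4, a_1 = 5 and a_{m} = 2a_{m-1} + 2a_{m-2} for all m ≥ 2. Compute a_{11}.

144864

The ordinary generating function has denominator 1 - 2z - 2z^2.
Iterating the recurrence: a_0,…,a_{11} = 4, 5, 18, 46, 128, 348, 952, 2600, 7104, 19408, 53024, 144864.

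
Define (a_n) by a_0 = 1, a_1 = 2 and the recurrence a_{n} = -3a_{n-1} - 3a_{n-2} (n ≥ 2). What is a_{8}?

The ordinary generating function has denominator 1 + 3y + 3y^2.
Iterating the recurrence: a_0,…,a_{8} = 1, 2, -9, 21, -36, 45, -27, -54, 243.

243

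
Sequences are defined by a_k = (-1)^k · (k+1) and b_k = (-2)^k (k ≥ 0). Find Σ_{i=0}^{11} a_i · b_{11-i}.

Write out a_i and b_{11-i} for i = 0,…,11 and sum the products.
Σ = 1·(-2048) − 2·1024 + 3·(-512) − 4·256 + 5·(-128) − 6·64 + 7·(-32) − 8·16 + 9·(-8) − 10·4 + 11·(-2) − 12·1 = -8178.

-8178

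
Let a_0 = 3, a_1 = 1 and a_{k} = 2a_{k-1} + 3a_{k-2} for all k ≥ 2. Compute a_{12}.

The ordinary generating function has denominator 1 - 2t - 3t^2.
Iterating the recurrence: a_0,…,a_{12} = 3, 1, 11, 25, 83, 241, 731, 2185, 6563, 19681, 59051, 177145, 531443.

531443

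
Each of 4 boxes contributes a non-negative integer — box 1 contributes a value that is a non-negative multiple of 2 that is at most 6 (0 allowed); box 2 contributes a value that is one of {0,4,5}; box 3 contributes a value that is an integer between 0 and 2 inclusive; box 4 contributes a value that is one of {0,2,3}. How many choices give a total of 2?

The generating function for the choices is (1 + x² + x⁴ + x⁶)·(1 + x⁴ + x⁵)·(1 + x + x²)·(1 + x² + x³); the count is [x²].
(1 + x² + x⁴ + x⁶) has coefficients 1,0,1 for degrees 0…2.
(1 + x⁴ + x⁵) has coefficients 1,0,0 for degrees 0…2.
Multiplying by (1 + x + x²) gives running coefficients 1,1,1 for degrees 0…2.
Finally multiplying by (1 + x² + x³), the product of all factors after the first has coefficients 1,1,2 for degrees 0…2.
[x²] = 1·2 + 1·1 = 3.

3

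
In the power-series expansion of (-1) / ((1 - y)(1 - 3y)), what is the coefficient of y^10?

The denominator gives the recurrence a_n = 4a_(n−1) − 3a_(n−2) for n ≥ 2; the numerator fixes a_0 = -1, a_1 = -4.
Iterating: -1, -4, -13, -40, -121, -364, -1093, -3280, -9841, -29524, -88573, so a_10 = -88573.

-88573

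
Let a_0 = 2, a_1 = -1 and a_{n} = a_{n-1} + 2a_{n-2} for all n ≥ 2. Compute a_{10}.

343

The ordinary generating function has denominator 1 - x - 2x^2.
Iterating the recurrence: a_0,…,a_{10} = 2, -1, 3, 1, 7, 9, 23, 41, 87, 169, 343.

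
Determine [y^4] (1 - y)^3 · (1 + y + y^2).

2

(1 - y)^3 has coefficients 1,-3,3,-1 for degrees 0…3.
(1 + y + y^2) has coefficients 1,1,1,0,0 for degrees 0…4.
[y^4] = 1·0 − 3·0 + 3·1 − 1·1 = 2.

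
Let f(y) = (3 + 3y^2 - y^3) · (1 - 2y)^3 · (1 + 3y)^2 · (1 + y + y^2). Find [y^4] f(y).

(3 + 3y^2 - y^3) has coefficients 3,0,3,-1 for degrees 0…3.
(1 - 2y)^3 has coefficients 1,-6,12,-8,0 for degrees 0…4.
Multiplying by (1 + 3y)^2 gives running coefficients 1,0,-15,10,60 for degrees 0…4.
Finally multiplying by (1 + y + y^2), the product of all factors after the first has coefficients 1,1,-14,-5,55 for degrees 0…4.
[y^4] = 3·55 + 3·(-14) − 1·1 = 122.

122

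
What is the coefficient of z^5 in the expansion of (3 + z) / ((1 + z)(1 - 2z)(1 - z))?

Partial fractions give a closed form: a_n = (1/3)·(-1)^n + (14/3)·2^n + (-2)·1^n.
At n = 5: a_5 = 147.

147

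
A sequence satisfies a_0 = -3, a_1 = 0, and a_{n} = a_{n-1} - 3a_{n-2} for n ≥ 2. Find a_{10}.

The ordinary generating function has denominator 1 - y + 3y^2.
Iterating the recurrence: a_0,…,a_{10} = -3, 0, 9, 9, -18, -45, 9, 144, 117, -315, -666.

-666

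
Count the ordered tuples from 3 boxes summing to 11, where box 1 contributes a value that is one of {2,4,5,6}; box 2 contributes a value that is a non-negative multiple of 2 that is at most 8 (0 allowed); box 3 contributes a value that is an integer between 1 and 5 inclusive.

11

The generating function for the choices is (x² + x⁴ + x⁵ + x⁶)·(1 + x² + x⁴ + x⁶ + x⁸)·(x + x² + x³ + x⁴ + x⁵); the count is [x¹¹].
(x² + x⁴ + x⁵ + x⁶) has coefficients 0,0,1,0,1,1,1 for degrees 0…6.
(1 + x² + x⁴ + x⁶ + x⁸) has coefficients 1,0,1,0,1,0,1,0,1,0,0,0 for degrees 0…11.
Finally multiplying by (x + x² + x³ + x⁴ + x⁵), the product of all factors after the first has coefficients 0,1,1,2,2,3,2,3,2,3,2,2 for degrees 0…11.
[x¹¹] = 1·3 + 1·3 + 1·2 + 1·3 = 11.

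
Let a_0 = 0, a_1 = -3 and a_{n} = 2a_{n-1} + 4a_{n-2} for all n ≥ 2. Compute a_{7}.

The ordinary generating function has denominator 1 - 2y - 4y^2.
Iterating the recurrence: a_0,…,a_{7} = 0, -3, -6, -24, -72, -240, -768, -2496.

-2496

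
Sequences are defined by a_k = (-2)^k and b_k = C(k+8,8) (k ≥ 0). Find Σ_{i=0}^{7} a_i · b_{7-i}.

3265

Write out a_i and b_{7-i} for i = 0,…,7 and sum the products.
Σ = 1·6435 − 2·3003 + 4·1287 − 8·495 + 16·165 − 32·45 + 64·9 − 128·1 = 3265.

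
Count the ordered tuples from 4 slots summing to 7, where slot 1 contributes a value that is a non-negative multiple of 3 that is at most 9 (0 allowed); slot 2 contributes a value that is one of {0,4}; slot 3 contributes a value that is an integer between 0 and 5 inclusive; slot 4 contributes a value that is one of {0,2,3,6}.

11

The generating function for the choices is (1 + x^3 + x^6 + x^9)·(1 + x^4)·(1 + x + x^2 + x^3 + x^4 + x^5)·(1 + x^2 + x^3 + x^6); the count is [x^7].
(1 + x^3 + x^6 + x^9) has coefficients 1,0,0,1,0,0,1,0 for degrees 0…7.
(1 + x^4) has coefficients 1,0,0,0,1,0,0,0 for degrees 0…7.
Multiplying by (1 + x + x^2 + x^3 + x^4 + x^5) gives running coefficients 1,1,1,1,2,2,1,1 for degrees 0…7.
Finally multiplying by (1 + x^2 + x^3 + x^6), the product of all factors after the first has coefficients 1,1,2,3,4,4,5,6 for degrees 0…7.
[x^7] = 1·6 + 1·4 + 1·1 = 11.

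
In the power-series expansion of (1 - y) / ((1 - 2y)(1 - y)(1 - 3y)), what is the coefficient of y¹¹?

Partial fractions give a closed form: a_n = (-2)·2^n + (3)·3^n.
At n = 11: a_11 = 527345.

527345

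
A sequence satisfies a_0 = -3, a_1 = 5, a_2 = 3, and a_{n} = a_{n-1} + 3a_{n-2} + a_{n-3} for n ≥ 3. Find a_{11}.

The ordinary generating function has denominator 1 - x - 3x^2 - x^3.
Iterating the recurrence: a_0,…,a_{11} = -3, 5, 3, 15, 29, 77, 179, 439, 1053, 2549, 6147, 14847.

14847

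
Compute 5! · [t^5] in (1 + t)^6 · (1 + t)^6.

The EGF product rule gives c_5 = Σ_{k_1+k_2=5} C(5; k_1,k_2) · ∏ g_i(k_i), where (1+t)^6 gives the falling factorial (6)_k; (1+t)^6 gives the falling factorial (6)_k.
g_1(k) for k = 0…5: 1, 6, 30, 120, 360, 720.
g_2(k) for k = 0…5: 1, 6, 30, 120, 360, 720.
c_5 = Σ_k C(5,k)·g_1(k)·g_2(5−k) = 1·1·720 + 5·6·360 + 10·30·120 + 10·120·30 + 5·360·6 + 1·720·1 = 720 + 10800 + 36000 + 36000 + 10800 + 720 = 95040.

95040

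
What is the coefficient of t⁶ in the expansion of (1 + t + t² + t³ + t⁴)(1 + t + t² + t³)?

(1 + t + t² + t³ + t⁴) has coefficients 1,1,1,1,1 for degrees 0…4.
(1 + t + t² + t³) has coefficients 1,1,1,1,0,0,0 for degrees 0…6.
[t⁶] = 1·0 + 1·0 + 1·0 + 1·1 + 1·1 = 2.

2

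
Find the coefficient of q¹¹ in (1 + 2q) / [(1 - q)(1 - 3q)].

442866

Partial fractions give a closed form: a_n = (-3/2)·1^n + (5/2)·3^n.
At n = 11: a_11 = 442866.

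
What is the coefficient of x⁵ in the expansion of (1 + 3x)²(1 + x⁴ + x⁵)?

(1 + 3x)² has coefficients 1,6,9 for degrees 0…2.
(1 + x⁴ + x⁵) has coefficients 1,0,0,0,1,1 for degrees 0…5.
[x⁵] = 1·1 + 6·1 + 9·0 = 7.

7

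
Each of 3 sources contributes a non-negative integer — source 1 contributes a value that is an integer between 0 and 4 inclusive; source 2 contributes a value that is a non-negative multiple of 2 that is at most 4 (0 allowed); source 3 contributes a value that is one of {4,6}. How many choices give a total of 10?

The generating function for the choices is (1 + x + x^2 + x^3 + x^4)·(1 + x^2 + x^4)·(x^4 + x^6); the count is [x^10].
(1 + x + x^2 + x^3 + x^4) has coefficients 1,1,1,1,1 for degrees 0…4.
(1 + x^2 + x^4) has coefficients 1,0,1,0,1,0,0,0,0,0,0 for degrees 0…10.
Finally multiplying by (x^4 + x^6), the product of all factors after the first has coefficients 0,0,0,0,1,0,2,0,2,0,1 for degrees 0…10.
[x^10] = 1·1 + 1·0 + 1·2 + 1·0 + 1·2 = 5.

5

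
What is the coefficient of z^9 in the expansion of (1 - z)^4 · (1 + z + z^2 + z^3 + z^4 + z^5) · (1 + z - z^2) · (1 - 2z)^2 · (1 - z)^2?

31

(1 - z)^4 has coefficients 1,-4,6,-4,1 for degrees 0…4.
(1 + z + z^2 + z^3 + z^4 + z^5) has coefficients 1,1,1,1,1,1,0,0,0,0 for degrees 0…9.
Multiplying by (1 + z - z^2) gives running coefficients 1,2,1,1,1,1,0,-1,0,0 for degrees 0…9.
Multiplying by (1 - 2z)^2 gives running coefficients 1,-2,-3,5,1,1,0,3,4,-4 for degrees 0…9.
Finally multiplying by (1 - z)^2, the product of all factors after the first has coefficients 1,-4,2,9,-12,4,-1,4,-2,-9 for degrees 0…9.
[z^9] = 1·(-9) − 4·(-2) + 6·4 − 4·(-1) + 1·4 = 31.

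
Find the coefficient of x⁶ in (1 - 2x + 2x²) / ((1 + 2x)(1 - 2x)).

96

The denominator gives the recurrence a_n = 4a_(n−2) for n ≥ 3; the numerator fixes a_0 = 1, a_1 = -2, a_2 = 6.
Iterating: 1, -2, 6, -8, 24, -32, 96, so a_6 = 96.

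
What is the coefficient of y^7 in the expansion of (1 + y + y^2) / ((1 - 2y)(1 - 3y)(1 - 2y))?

The denominator gives the recurrence a_n = 7a_(n−1) − 16a_(n−2) + 12a_(n−3) for n ≥ 3; the numerator fixes a_0 = 1, a_1 = 8, a_2 = 41.
Iterating: 1, 8, 41, 171, 637, 2215, 7365, 23759, so a_7 = 23759.

23759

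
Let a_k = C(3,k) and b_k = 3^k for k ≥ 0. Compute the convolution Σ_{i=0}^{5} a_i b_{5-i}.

Write out a_i and b_{5-i} for i = 0,…,5 and sum the products.
Σ = 1·243 + 3·81 + 3·27 + 1·9 + 0·3 + 0·1 = 576.

576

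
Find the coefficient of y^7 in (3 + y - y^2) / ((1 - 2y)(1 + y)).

277

The denominator gives the recurrence a_n = a_(n−1) + 2a_(n−2) for n ≥ 3; the numerator fixes a_0 = 3, a_1 = 4, a_2 = 9.
Iterating: 3, 4, 9, 17, 35, 69, 139, 277, so a_7 = 277.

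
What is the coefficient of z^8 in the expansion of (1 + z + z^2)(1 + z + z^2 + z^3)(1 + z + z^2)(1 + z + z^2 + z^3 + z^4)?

(1 + z + z^2) has coefficients 1,1,1 for degrees 0…2.
(1 + z + z^2 + z^3) has coefficients 1,1,1,1,0,0,0,0,0 for degrees 0…8.
Multiplying by (1 + z + z^2) gives running coefficients 1,2,3,3,2,1,0,0,0 for degrees 0…8.
Finally multiplying by (1 + z + z^2 + z^3 + z^4), the product of all factors after the first has coefficients 1,3,6,9,11,11,9,6,3 for degrees 0…8.
[z^8] = 1·3 + 1·6 + 1·9 = 18.

18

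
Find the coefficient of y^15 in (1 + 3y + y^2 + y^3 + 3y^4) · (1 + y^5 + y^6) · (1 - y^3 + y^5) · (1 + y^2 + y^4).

4

(1 + 3y + y^2 + y^3 + 3y^4) has coefficients 1,3,1,1,3 for degrees 0…4.
(1 + y^5 + y^6) has coefficients 1,0,0,0,0,1,1,0,0,0,0,0,0,0,0,0 for degrees 0…15.
Multiplying by (1 - y^3 + y^5) gives running coefficients 1,0,0,-1,0,2,1,0,-1,-1,1,1,0,0,0,0 for degrees 0…15.
Finally multiplying by (1 + y^2 + y^4), the product of all factors after the first has coefficients 1,0,1,-1,1,1,1,1,0,1,1,0,0,0,1,1 for degrees 0…15.
[y^15] = 1·1 + 3·1 + 1·0 + 1·0 + 3·0 = 4.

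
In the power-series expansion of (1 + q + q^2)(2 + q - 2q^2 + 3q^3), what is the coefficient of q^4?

(1 + q + q^2) has coefficients 1,1,1 for degrees 0…2.
(2 + q - 2q^2 + 3q^3) has coefficients 2,1,-2,3,0 for degrees 0…4.
[q^4] = 1·0 + 1·3 + 1·(-2) = 1.

1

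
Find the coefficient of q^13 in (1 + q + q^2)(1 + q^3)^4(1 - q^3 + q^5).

(1 + q + q^2) has coefficients 1,1,1 for degrees 0…2.
(1 + q^3)^4 has coefficients 1,0,0,4,0,0,6,0,0,4,0,0,1,0 for degrees 0…13.
Finally multiplying by (1 - q^3 + q^5), the product of all factors after the first has coefficients 1,0,0,3,0,1,2,0,4,-2,0,6,-3,0 for degrees 0…13.
[q^13] = 1·0 + 1·(-3) + 1·6 = 3.

3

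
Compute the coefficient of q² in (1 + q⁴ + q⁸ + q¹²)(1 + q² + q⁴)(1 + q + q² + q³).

(1 + q⁴ + q⁸ + q¹²) has coefficients 1,0,0 for degrees 0…2.
(1 + q² + q⁴) has coefficients 1,0,1 for degrees 0…2.
Finally multiplying by (1 + q + q² + q³), the product of all factors after the first has coefficients 1,1,2 for degrees 0…2.
[q²] = 1·2 = 2.

2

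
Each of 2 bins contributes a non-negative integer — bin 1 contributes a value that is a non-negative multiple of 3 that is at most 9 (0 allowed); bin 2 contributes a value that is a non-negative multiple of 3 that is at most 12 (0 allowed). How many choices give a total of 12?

The generating function for the choices is (1 + x^3 + x^6 + x^9)·(1 + x^3 + x^6 + x^9 + x^12); the count is [x^12].
(1 + x^3 + x^6 + x^9) has coefficients 1,0,0,1,0,0,1,0,0,1 for degrees 0…9.
(1 + x^3 + x^6 + x^9 + x^12) has coefficients 1,0,0,1,0,0,1,0,0,1,0,0,1 for degrees 0…12.
[x^12] = 1·1 + 1·1 + 1·1 + 1·1 = 4.

4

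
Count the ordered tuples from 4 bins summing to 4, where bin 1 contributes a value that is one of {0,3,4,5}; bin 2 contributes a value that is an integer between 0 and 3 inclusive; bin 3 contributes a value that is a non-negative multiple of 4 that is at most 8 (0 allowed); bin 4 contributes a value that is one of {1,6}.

2

The generating function for the choices is (1 + q³ + q⁴ + q⁵)·(1 + q + q² + q³)·(1 + q⁴ + q⁸)·(q + q⁶); the count is [q⁴].
(1 + q³ + q⁴ + q⁵) has coefficients 1,0,0,1,1 for degrees 0…4.
(1 + q + q² + q³) has coefficients 1,1,1,1,0 for degrees 0…4.
Multiplying by (1 + q⁴ + q⁸) gives running coefficients 1,1,1,1,1 for degrees 0…4.
Finally multiplying by (q + q⁶), the product of all factors after the first has coefficients 0,1,1,1,1 for degrees 0…4.
[q⁴] = 1·1 + 1·1 + 1·0 = 2.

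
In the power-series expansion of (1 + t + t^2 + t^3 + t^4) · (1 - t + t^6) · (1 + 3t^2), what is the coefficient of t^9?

(1 + t + t^2 + t^3 + t^4) has coefficients 1,1,1,1,1 for degrees 0…4.
(1 - t + t^6) has coefficients 1,-1,0,0,0,0,1,0,0,0 for degrees 0…9.
Finally multiplying by (1 + 3t^2), the product of all factors after the first has coefficients 1,-1,3,-3,0,0,1,0,3,0 for degrees 0…9.
[t^9] = 1·0 + 1·3 + 1·0 + 1·1 + 1·0 = 4.

4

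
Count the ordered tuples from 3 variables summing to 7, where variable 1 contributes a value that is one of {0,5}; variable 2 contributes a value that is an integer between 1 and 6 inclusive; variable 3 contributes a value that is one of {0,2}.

2

The generating function for the choices is (1 + x^5)·(x + x^2 + x^3 + x^4 + x^5 + x^6)·(1 + x^2); the count is [x^7].
(1 + x^5) has coefficients 1,0,0,0,0,1 for degrees 0…5.
(x + x^2 + x^3 + x^4 + x^5 + x^6) has coefficients 0,1,1,1,1,1,1,0 for degrees 0…7.
Finally multiplying by (1 + x^2), the product of all factors after the first has coefficients 0,1,1,2,2,2,2,1 for degrees 0…7.
[x^7] = 1·1 + 1·1 = 2.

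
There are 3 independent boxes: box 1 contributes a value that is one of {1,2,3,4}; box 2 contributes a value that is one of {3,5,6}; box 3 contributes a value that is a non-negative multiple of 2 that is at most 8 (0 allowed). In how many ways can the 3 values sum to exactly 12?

6

The generating function for the choices is (y + y² + y³ + y⁴)·(y³ + y⁵ + y⁶)·(1 + y² + y⁴ + y⁶ + y⁸); the count is [y¹²].
(y + y² + y³ + y⁴) has coefficients 0,1,1,1,1 for degrees 0…4.
(y³ + y⁵ + y⁶) has coefficients 0,0,0,1,0,1,1,0,0,0,0,0,0 for degrees 0…12.
Finally multiplying by (1 + y² + y⁴ + y⁶ + y⁸), the product of all factors after the first has coefficients 0,0,0,1,0,2,1,2,1,2,1,2,1 for degrees 0…12.
[y¹²] = 1·2 + 1·1 + 1·2 + 1·1 = 6.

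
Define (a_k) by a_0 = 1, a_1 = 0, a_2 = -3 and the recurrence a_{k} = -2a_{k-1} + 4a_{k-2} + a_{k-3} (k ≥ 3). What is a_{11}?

The ordinary generating function has denominator 1 + 2t - 4t^2 - t^3.
Iterating the recurrence: a_0,…,a_{11} = 1, 0, -3, 7, -26, 77, -251, 784, -2495, 7875, -24946, 78897.

78897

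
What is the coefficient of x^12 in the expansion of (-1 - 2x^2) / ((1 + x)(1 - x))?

The denominator gives the recurrence a_n = a_(n−2) for n ≥ 3; the numerator fixes a_0 = -1, a_1 = 0, a_2 = -3.
Iterating: -1, 0, -3, 0, -3, 0, -3, 0, -3, 0, -3, 0, -3, so a_12 = -3.

-3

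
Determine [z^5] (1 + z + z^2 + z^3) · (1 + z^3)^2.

2

(1 + z + z^2 + z^3) has coefficients 1,1,1,1 for degrees 0…3.
(1 + z^3)^2 has coefficients 1,0,0,2,0,0 for degrees 0…5.
[z^5] = 1·0 + 1·0 + 1·2 + 1·0 = 2.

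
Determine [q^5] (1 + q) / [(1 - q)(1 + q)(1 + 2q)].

-21

Partial fractions give a closed form: a_n = (1/3)·1^n + (2/3)·(-2)^n.
At n = 5: a_5 = -21.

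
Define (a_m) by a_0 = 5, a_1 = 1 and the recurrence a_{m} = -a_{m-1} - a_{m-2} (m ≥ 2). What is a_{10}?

1

The ordinary generating function has denominator 1 + x + x^2.
Iterating the recurrence: a_0,…,a_{10} = 5, 1, -6, 5, 1, -6, 5, 1, -6, 5, 1.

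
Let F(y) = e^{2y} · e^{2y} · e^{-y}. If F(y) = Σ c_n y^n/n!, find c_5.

The EGF product rule gives c_5 = Σ_{k_1+k_2+k_3=5} C(5; k_1,k_2,k_3) · ∏ g_i(k_i), where e^{2y} gives (2)^k; e^{2y} gives (2)^k; e^{-y} gives (-1)^k.
g_1(k) for k = 0…5: 1, 2, 4, 8, 16, 32.
g_2(k) for k = 0…5: 1, 2, 4, 8, 16, 32.
g_3(k) for k = 0…5: 1, -1, 1, -1, 1, -1.
First combine the last two factors: h(k) = Σ_j C(k,j)·g_2(j)·g_3(k−j) for k = 0…5: 1, 1, 1, 1, 1, 1.
c_5 = Σ_k C(5,k)·g_1(k)·h(5−k) = 1·1·1 + 5·2·1 + 10·4·1 + 10·8·1 + 5·16·1 + 1·32·1 = 1 + 10 + 40 + 80 + 80 + 32 = 243.

243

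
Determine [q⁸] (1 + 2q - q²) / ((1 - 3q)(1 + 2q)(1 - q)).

9168

Partial fractions give a closed form: a_n = (7/5)·3^n + (-1/15)·(-2)^n + (-1/3)·1^n.
At n = 8: a_8 = 9168.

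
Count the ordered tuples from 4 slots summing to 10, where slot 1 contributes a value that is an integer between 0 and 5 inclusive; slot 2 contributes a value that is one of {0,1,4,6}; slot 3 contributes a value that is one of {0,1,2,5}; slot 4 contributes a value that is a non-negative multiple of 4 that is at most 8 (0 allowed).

24

The generating function for the choices is (1 + z + z^2 + z^3 + z^4 + z^5)·(1 + z + z^4 + z^6)·(1 + z + z^2 + z^5)·(1 + z^4 + z^8); the count is [z^10].
(1 + z + z^2 + z^3 + z^4 + z^5) has coefficients 1,1,1,1,1,1 for degrees 0…5.
(1 + z + z^4 + z^6) has coefficients 1,1,0,0,1,0,1,0,0,0,0 for degrees 0…10.
Multiplying by (1 + z + z^2 + z^5) gives running coefficients 1,2,2,1,1,2,3,1,1,1,0 for degrees 0…10.
Finally multiplying by (1 + z^4 + z^8), the product of all factors after the first has coefficients 1,2,2,1,2,4,5,2,3,5,5 for degrees 0…10.
[z^10] = 1·5 + 1·5 + 1·3 + 1·2 + 1·5 + 1·4 = 24.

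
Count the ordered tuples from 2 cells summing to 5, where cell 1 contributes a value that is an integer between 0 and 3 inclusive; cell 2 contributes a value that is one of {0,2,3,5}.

The generating function for the choices is (1 + t + t^2 + t^3)·(1 + t^2 + t^3 + t^5); the count is [t^5].
(1 + t + t^2 + t^3) has coefficients 1,1,1,1 for degrees 0…3.
(1 + t^2 + t^3 + t^5) has coefficients 1,0,1,1,0,1 for degrees 0…5.
[t^5] = 1·1 + 1·0 + 1·1 + 1·1 = 3.

3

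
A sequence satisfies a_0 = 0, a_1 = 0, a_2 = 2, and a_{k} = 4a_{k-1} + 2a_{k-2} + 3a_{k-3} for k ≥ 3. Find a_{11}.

1530934

The ordinary generating function has denominator 1 - 4z - 2z^2 - 3z^3.
Iterating the recurrence: a_0,…,a_{11} = 0, 0, 2, 8, 36, 166, 760, 3480, 15938, 72992, 334284, 1530934.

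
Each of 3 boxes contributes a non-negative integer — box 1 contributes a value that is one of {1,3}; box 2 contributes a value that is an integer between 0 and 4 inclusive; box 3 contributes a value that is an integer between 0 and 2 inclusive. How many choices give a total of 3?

The generating function for the choices is (z + z^3)·(1 + z + z^2 + z^3 + z^4)·(1 + z + z^2); the count is [z^3].
(z + z^3) has coefficients 0,1,0,1 for degrees 0…3.
(1 + z + z^2 + z^3 + z^4) has coefficients 1,1,1,1 for degrees 0…3.
Finally multiplying by (1 + z + z^2), the product of all factors after the first has coefficients 1,2,3,3 for degrees 0…3.
[z^3] = 1·3 + 1·1 = 4.

4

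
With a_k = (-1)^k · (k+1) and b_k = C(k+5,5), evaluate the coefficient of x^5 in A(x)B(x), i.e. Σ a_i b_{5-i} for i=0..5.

108

This is [x^5] in the product of the two ordinary generating functions.
Σ = 1·252 − 2·126 + 3·56 − 4·21 + 5·6 − 6·1 = 108.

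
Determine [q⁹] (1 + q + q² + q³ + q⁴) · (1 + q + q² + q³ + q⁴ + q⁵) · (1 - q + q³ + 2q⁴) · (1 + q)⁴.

184

(1 + q + q² + q³ + q⁴) has coefficients 1,1,1,1,1 for degrees 0…4.
(1 + q + q² + q³ + q⁴ + q⁵) has coefficients 1,1,1,1,1,1,0,0,0,0 for degrees 0…9.
Multiplying by (1 - q + q³ + 2q⁴) gives running coefficients 1,0,0,1,3,3,2,3,3,2 for degrees 0…9.
Finally multiplying by (1 + q)⁴, the product of all factors after the first has coefficients 1,4,6,5,8,21,36,42,42,43 for degrees 0…9.
[q⁹] = 1·43 + 1·42 + 1·42 + 1·36 + 1·21 = 184.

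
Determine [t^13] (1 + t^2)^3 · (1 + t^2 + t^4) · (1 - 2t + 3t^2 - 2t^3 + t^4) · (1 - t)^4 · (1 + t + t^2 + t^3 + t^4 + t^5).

(1 + t^2)^3 has coefficients 1,0,3,0,3,0,1 for degrees 0…6.
(1 + t^2 + t^4) has coefficients 1,0,1,0,1,0,0,0,0,0,0,0,0,0 for degrees 0…13.
Multiplying by (1 - 2t + 3t^2 - 2t^3 + t^4) gives running coefficients 1,-2,4,-4,5,-4,4,-2,1,0,0,0,0,0 for degrees 0…13.
Multiplying by (1 - t)^4 gives running coefficients 1,-6,18,-36,54,-66,70,-66,54,-36,18,-6,1,0 for degrees 0…13.
Finally multiplying by (1 + t + t^2 + t^3 + t^4 + t^5), the product of all factors after the first has coefficients 1,-5,13,-23,31,-35,34,-26,10,10,-26,34,-35,31 for degrees 0…13.
[t^13] = 1·31 + 3·34 + 3·10 + 1·(-26) = 137.

137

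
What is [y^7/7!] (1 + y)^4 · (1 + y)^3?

5040

The EGF product rule gives c_7 = Σ_{k_1+k_2=7} C(7; k_1,k_2) · ∏ g_i(k_i), where (1+y)^4 gives the falling factorial (4)_k; (1+y)^3 gives the falling factorial (3)_k.
g_1(k) for k = 0…7: 1, 4, 12, 24, 24, 0, 0, 0.
g_2(k) for k = 0…7: 1, 3, 6, 6, 0, 0, 0, 0.
c_7 = Σ_k C(7,k)·g_1(k)·g_2(7−k) = 35·24·6 = 5040.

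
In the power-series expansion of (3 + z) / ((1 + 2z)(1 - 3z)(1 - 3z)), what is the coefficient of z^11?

The denominator gives the recurrence a_n = 4a_(n−1) + 3a_(n−2) − 18a_(n−3) for n ≥ 3; the numerator fixes a_0 = 3, a_1 = 13, a_2 = 61.
Iterating: 3, 13, 61, 229, 865, 3049, 10669, 36253, 122137, 405265, 1334917, 4356997, so a_11 = 4356997.

4356997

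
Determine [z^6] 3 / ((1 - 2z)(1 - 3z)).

6177

Partial fractions give a closed form: a_n = (-6)·2^n + (9)·3^n.
At n = 6: a_6 = 6177.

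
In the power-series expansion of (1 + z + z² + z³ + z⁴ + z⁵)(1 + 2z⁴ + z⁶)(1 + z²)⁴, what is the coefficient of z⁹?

38

(1 + z + z² + z³ + z⁴ + z⁵) has coefficients 1,1,1,1,1,1 for degrees 0…5.
(1 + 2z⁴ + z⁶) has coefficients 1,0,0,0,2,0,1,0,0,0 for degrees 0…9.
Finally multiplying by (1 + z²)⁴, the product of all factors after the first has coefficients 1,0,4,0,8,0,13,0,17,0 for degrees 0…9.
[z⁹] = 1·0 + 1·17 + 1·0 + 1·13 + 1·0 + 1·8 = 38.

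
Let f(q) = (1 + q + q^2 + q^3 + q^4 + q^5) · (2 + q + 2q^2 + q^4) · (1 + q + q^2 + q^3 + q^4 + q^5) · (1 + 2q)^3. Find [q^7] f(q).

(1 + q + q^2 + q^3 + q^4 + q^5) has coefficients 1,1,1,1,1,1 for degrees 0…5.
(2 + q + 2q^2 + q^4) has coefficients 2,1,2,0,1,0,0,0 for degrees 0…7.
Multiplying by (1 + q + q^2 + q^3 + q^4 + q^5) gives running coefficients 2,3,5,5,6,6,4,3 for degrees 0…7.
Finally multiplying by (1 + 2q)^3, the product of all factors after the first has coefficients 2,15,47,87,120,142,152,147 for degrees 0…7.
[q^7] = 1·147 + 1·152 + 1·142 + 1·120 + 1·87 + 1·47 = 695.

695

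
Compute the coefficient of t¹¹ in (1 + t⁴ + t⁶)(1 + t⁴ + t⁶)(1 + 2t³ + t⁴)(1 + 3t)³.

(1 + t⁴ + t⁶) has coefficients 1,0,0,0,1,0,1 for degrees 0…6.
(1 + t⁴ + t⁶) has coefficients 1,0,0,0,1,0,1,0,0,0,0,0 for degrees 0…11.
Multiplying by (1 + 2t³ + t⁴) gives running coefficients 1,0,0,2,2,0,1,2,1,2,1,0 for degrees 0…11.
Finally multiplying by (1 + 3t)³, the product of all factors after the first has coefficients 1,9,27,29,20,72,109,65,46,92,100,90 for degrees 0…11.
[t¹¹] = 1·90 + 1·65 + 1·72 = 227.

227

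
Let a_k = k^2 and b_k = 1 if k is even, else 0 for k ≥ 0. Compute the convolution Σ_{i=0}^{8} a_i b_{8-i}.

Write out a_i and b_{8-i} for i = 0,…,8 and sum the products.
Σ = 0·1 + 1·0 + 4·1 + 9·0 + 16·1 + 25·0 + 36·1 + 49·0 + 64·1 = 120.

120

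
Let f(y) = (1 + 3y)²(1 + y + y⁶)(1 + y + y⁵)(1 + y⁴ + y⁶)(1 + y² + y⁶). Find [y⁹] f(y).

(1 + 3y)² has coefficients 1,6,9 for degrees 0…2.
(1 + y + y⁶) has coefficients 1,1,0,0,0,0,1,0,0,0 for degrees 0…9.
Multiplying by (1 + y + y⁵) gives running coefficients 1,2,1,0,0,1,2,1,0,0 for degrees 0…9.
Multiplying by (1 + y⁴ + y⁶) gives running coefficients 1,2,1,0,1,3,4,3,1,1 for degrees 0…9.
Finally multiplying by (1 + y² + y⁶), the product of all factors after the first has coefficients 1,2,2,2,2,3,6,8,6,4 for degrees 0…9.
[y⁹] = 1·4 + 6·6 + 9·8 = 112.

112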